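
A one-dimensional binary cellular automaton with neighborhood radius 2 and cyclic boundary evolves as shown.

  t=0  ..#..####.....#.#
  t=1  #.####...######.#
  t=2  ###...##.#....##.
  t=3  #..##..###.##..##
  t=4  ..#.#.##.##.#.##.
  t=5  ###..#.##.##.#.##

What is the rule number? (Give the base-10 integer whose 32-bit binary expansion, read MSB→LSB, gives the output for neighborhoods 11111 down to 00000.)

765147831

  [31] ##### => .  t=1,i=11
  [30] ####. => .  t=0,i=7
  [29] ###.# => #  t=1,i=14
  [28] ###.. => .  t=0,i=8
  [27] ##.## => #  t=1,i=1
  [26] ##.#. => #  t=2,i=8
  [25] ##..# => .  t=3,i=1
  [24] ##... => #  t=0,i=9
  [23] #.### => #  t=1,i=2
  [22] #.##. => .  t=1,i=16
  [21] #.#.# => .  t=4,i=4
  [20] #.#.. => #  t=0,i=16
  [19] #..## => #  t=0,i=4
  [18] #..#. => .  t=0,i=1
  [17] #...# => #  t=1,i=7
  [16] #.... => #  t=0,i=10
  [15] .#### => .  t=0,i=6
  [14] .###. => .  t=2,i=1
  [13] .##.# => #  t=1,i=0
  [12] .##.. => #  t=3,i=4
  [11] .#.## => #  t=4,i=5
  [10] .#.#. => .  t=0,i=15
  [9] .#..# => #  t=0,i=0
  [8] .#... => .  t=2,i=10
  [7] ..### => #  t=0,i=5
  [6] ..##. => .  t=2,i=6
  [5] ..#.# => #  t=0,i=14
  [4] ..#.. => #  t=0,i=2
  [3] ...## => .  t=1,i=8
  [2] ...#. => #  t=0,i=13
  [1] ....# => #  t=0,i=12
  [0] ..... => #  t=0,i=11
  bits 00101101100110110011101010110111 = 765147831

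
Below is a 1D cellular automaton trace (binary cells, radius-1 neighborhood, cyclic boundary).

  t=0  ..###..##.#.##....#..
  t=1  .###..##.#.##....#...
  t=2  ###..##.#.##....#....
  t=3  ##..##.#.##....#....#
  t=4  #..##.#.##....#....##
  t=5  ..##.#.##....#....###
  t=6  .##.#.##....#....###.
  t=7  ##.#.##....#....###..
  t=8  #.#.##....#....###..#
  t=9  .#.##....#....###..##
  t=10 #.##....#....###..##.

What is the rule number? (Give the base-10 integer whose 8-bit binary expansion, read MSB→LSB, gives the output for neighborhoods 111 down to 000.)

170

  ### -> #   bit 7 = 1  t=0,i=3
  ##. -> .   bit 6 = 0  t=0,i=4
  #.# -> #   bit 5 = 1  t=0,i=9
  #.. -> .   bit 4 = 0  t=0,i=5
  .## -> #   bit 3 = 1  t=0,i=2
  .#. -> .   bit 2 = 0  t=0,i=10
  ..# -> #   bit 1 = 1  t=0,i=1
  ... -> .   bit 0 = 0  t=0,i=0
  bits 10101010 = 170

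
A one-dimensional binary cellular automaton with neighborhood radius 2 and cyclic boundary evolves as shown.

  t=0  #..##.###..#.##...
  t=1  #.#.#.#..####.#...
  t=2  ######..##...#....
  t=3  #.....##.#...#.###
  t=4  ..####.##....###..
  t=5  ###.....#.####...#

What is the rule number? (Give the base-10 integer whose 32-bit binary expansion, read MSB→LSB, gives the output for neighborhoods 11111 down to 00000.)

  [31] ##### => .  t=2,i=2
  [30] ####. => .  t=1,i=11
  [29] ###.# => .  t=1,i=12
  [28] ###.. => .  t=0,i=8
  [27] ##.## => .  t=0,i=5
  [26] ##.#. => #  t=1,i=13
  [25] ##..# => #  t=0,i=9
  [24] ##... => .  t=0,i=15
  [23] #.### => #  t=0,i=6
  [22] #.##. => .  t=0,i=13
  [21] #.#.# => #  t=1,i=2
  [20] #.#.. => .  t=1,i=6
  [19] #..## => #  t=0,i=2
  [18] #..#. => #  t=0,i=10
  [17] #...# => .  t=0,i=16
  [16] #.... => #  t=2,i=15
  [15] .#### => .  t=1,i=10
  [14] .###. => .  t=0,i=7
  [13] .##.# => #  t=0,i=4
  [12] .##.. => #  t=0,i=14
  [11] .#.## => #  t=0,i=12
  [10] .#.#. => #  t=1,i=1
  [9] .#..# => .  t=0,i=1
  [8] .#... => .  t=1,i=15
  [7] ..### => #  t=1,i=9
  [6] ..##. => .  t=0,i=3
  [5] ..#.# => #  t=0,i=11
  [4] ..#.. => #  t=0,i=0
  [3] ...## => #  t=2,i=17
  [2] ...#. => .  t=0,i=17
  [1] ....# => #  t=2,i=16
  [0] ..... => #  t=3,i=3
  bits 00000110101011010011110010111011 = 112016571

112016571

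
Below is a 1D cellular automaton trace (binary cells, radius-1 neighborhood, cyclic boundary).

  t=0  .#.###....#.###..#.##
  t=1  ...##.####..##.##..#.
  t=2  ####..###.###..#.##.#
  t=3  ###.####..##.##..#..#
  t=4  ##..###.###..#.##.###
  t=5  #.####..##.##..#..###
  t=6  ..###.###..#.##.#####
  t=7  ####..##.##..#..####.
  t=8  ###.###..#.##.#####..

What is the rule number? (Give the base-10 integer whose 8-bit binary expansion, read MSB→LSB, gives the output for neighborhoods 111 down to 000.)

  [7] ### => #  t=0,i=4
  [6] ##. => .  t=0,i=5
  [5] #.# => .  t=0,i=0
  [4] #.. => #  t=0,i=6
  [3] .## => #  t=0,i=3
  [2] .#. => .  t=0,i=1
  [1] ..# => #  t=0,i=9
  [0] ... => #  t=0,i=7
  bits 10011011 = 155

155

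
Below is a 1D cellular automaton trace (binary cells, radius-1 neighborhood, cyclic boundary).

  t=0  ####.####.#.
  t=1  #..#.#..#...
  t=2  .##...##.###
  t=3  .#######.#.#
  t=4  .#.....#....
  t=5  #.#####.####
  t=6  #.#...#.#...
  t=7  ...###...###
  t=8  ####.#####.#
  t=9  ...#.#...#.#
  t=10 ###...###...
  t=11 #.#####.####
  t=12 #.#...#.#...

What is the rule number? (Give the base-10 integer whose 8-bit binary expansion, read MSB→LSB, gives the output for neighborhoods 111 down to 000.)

91

  ###|.  b7=0 t=0,i=1
  ##.|#  b6=1 t=0,i=3
  #.#|.  b5=0 t=0,i=4
  #..|#  b4=1 t=1,i=1
  .##|#  b3=1 t=0,i=0
  .#.|.  b2=0 t=0,i=10
  ..#|#  b1=1 t=1,i=2
  ...|#  b0=1 t=1,i=10
  bits 01011011 = 91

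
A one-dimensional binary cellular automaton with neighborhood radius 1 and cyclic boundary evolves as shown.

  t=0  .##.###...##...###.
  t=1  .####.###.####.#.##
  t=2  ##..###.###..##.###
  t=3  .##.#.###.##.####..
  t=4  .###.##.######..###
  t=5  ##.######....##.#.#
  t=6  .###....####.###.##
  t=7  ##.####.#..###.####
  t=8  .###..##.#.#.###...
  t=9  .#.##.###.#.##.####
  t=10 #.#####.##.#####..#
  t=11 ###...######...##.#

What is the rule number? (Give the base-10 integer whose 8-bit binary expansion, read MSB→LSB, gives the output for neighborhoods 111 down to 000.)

  ###|.  b7=0 t=0,i=5
  ##.|#  b6=1 t=0,i=2
  #.#|#  b5=1 t=0,i=3
  #..|#  b4=1 t=0,i=7
  .##|#  b3=1 t=0,i=1
  .#.|.  b2=0 t=1,i=15
  ..#|.  b1=0 t=0,i=0
  ...|#  b0=1 t=0,i=8
  bits 01111001 = 121

121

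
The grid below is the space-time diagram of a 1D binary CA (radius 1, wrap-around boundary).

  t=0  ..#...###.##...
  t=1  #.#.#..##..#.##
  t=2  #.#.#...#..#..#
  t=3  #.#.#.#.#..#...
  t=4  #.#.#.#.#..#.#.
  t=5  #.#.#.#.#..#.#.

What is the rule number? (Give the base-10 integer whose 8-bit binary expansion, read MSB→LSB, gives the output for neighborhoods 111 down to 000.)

197

  ###|#  b7=1 t=0,i=7
  ##.|#  b6=1 t=0,i=8
  #.#|.  b5=0 t=0,i=9
  #..|.  b4=0 t=0,i=3
  .##|.  b3=0 t=0,i=6
  .#.|#  b2=1 t=0,i=2
  ..#|.  b1=0 t=0,i=1
  ...|#  b0=1 t=0,i=0
  bits 11000101 = 197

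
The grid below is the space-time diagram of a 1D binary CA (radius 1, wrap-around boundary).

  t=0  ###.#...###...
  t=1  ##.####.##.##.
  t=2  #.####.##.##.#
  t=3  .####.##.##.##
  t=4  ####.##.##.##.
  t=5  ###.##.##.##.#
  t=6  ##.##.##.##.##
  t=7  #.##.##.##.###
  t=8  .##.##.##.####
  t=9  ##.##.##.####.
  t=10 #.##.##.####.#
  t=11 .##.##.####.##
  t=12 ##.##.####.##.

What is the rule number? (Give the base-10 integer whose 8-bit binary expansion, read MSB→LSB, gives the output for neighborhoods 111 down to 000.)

189

  nb ###: next=#  (t=0,i=1, bit7=1)
  nb ##.: next=.  (t=0,i=2, bit6=0)
  nb #.#: next=#  (t=0,i=3, bit5=1)
  nb #..: next=#  (t=0,i=5, bit4=1)
  nb .##: next=#  (t=0,i=0, bit3=1)
  nb .#.: next=#  (t=0,i=4, bit2=1)
  nb ..#: next=.  (t=0,i=7, bit1=0)
  nb ...: next=#  (t=0,i=6, bit0=1)
  bits 10111101 = 189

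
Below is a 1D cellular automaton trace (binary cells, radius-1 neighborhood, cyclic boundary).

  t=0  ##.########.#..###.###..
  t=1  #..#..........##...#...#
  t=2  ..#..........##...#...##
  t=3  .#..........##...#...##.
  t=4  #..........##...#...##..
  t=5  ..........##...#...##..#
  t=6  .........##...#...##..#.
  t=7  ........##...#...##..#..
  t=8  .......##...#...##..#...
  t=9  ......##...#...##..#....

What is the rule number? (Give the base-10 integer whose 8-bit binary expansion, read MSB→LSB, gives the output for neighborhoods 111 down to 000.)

  ### -> .   bit 7 = 0  t=0,i=4
  ##. -> .   bit 6 = 0  t=0,i=1
  #.# -> .   bit 5 = 0  t=0,i=2
  #.. -> .   bit 4 = 0  t=0,i=13
  .## -> #   bit 3 = 1  t=0,i=0
  .#. -> .   bit 2 = 0  t=0,i=12
  ..# -> #   bit 1 = 1  t=0,i=14
  ... -> .   bit 0 = 0  t=1,i=5
  bits 00001010 = 10

10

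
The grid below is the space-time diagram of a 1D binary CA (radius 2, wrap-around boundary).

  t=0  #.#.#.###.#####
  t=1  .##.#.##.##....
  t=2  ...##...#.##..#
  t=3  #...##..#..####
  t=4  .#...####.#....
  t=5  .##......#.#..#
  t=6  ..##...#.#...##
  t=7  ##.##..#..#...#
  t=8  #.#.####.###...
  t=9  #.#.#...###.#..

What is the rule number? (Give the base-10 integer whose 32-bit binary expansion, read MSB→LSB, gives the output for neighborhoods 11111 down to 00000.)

  #####|.  b31=0 t=0,i=12
  ####.|.  b30=0 t=0,i=14
  ###.#|.  b29=0 t=0,i=0
  ###..|.  b28=0 t=3,i=0
  ##.##|#  b27=1 t=0,i=9
  ##.#.|#  b26=1 t=0,i=1
  ##..#|#  b25=1 t=2,i=12
  ##...|#  b24=1 t=1,i=11
  #.###|#  b23=1 t=0,i=6
  #.##.|.  b22=0 t=1,i=6
  #.#.#|#  b21=1 t=0,i=2
  #.#..|.  b20=0 t=4,i=10
  #..##|#  b19=1 t=3,i=10
  #..#.|#  b18=1 t=2,i=13
  #...#|.  b17=0 t=2,i=1
  #....|.  b16=0 t=1,i=12
  .####|.  b15=0 t=0,i=11
  .###.|#  b14=1 t=0,i=7
  .##.#|.  b13=0 t=1,i=2
  .##..|#  b12=1 t=1,i=10
  .#.##|.  b11=0 t=0,i=5
  .#.#.|.  b10=0 t=0,i=3
  .#..#|.  b9=0 t=3,i=9
  .#...|#  b8=1 t=2,i=0
  ..###|.  b7=0 t=3,i=11
  ..##.|.  b6=0 t=1,i=1
  ..#.#|#  b5=1 t=2,i=8
  ..#..|#  b4=1 t=2,i=14
  ...##|.  b3=0 t=1,i=0
  ...#.|.  b2=0 t=2,i=7
  ....#|#  b1=1 t=1,i=14
  .....|.  b0=0 t=1,i=13
  bits 00001111101011000101000100110010 = 262951218

262951218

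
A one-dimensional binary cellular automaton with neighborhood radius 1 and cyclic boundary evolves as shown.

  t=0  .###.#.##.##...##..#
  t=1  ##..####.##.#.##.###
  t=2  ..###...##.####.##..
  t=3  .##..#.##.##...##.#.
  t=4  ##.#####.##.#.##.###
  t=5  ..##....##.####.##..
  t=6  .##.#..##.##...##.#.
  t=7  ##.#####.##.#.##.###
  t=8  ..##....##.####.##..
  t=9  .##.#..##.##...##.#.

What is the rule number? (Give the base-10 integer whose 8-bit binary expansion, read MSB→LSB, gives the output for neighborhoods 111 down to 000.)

  ###|.  b7=0 t=0,i=2
  ##.|.  b6=0 t=0,i=3
  #.#|#  b5=1 t=0,i=0
  #..|#  b4=1 t=0,i=12
  .##|#  b3=1 t=0,i=1
  .#.|#  b2=1 t=0,i=5
  ..#|#  b1=1 t=0,i=14
  ...|.  b0=0 t=0,i=13
  bits 00111110 = 62

62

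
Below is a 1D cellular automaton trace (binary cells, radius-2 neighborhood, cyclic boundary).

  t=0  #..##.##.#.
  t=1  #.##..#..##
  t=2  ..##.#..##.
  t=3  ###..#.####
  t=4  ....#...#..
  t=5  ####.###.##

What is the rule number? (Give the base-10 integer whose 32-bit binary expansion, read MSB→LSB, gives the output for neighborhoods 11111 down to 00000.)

  ##### -> .   bit 31 = 0  t=3,i=0
  ####. -> .   bit 30 = 0  t=3,i=1
  ###.# -> .   bit 29 = 0  t=1,i=0
  ###.. -> .   bit 28 = 0  t=3,i=2
  ##.## -> .   bit 27 = 0  t=0,i=5
  ##.#. -> .   bit 26 = 0  t=0,i=8
  ##..# -> .   bit 25 = 0  t=1,i=4
  ##... -> #   bit 24 = 1  t=2,i=10
  #.### -> .   bit 23 = 0  t=3,i=7
  #.##. -> #   bit 22 = 1  t=0,i=6
  #.#.# -> #   bit 21 = 1  t=0,i=9
  #.#.. -> #   bit 20 = 1  t=0,i=0
  #..## -> #   bit 19 = 1  t=0,i=2
  #..#. -> #   bit 18 = 1  t=1,i=5
  #...# -> #   bit 17 = 1  t=2,i=0
  #.... -> #   bit 16 = 1  t=4,i=10
  .#### -> #   bit 15 = 1  t=3,i=8
  .###. -> .   bit 14 = 0  t=1,i=10
  .##.# -> .   bit 13 = 0  t=0,i=4
  .##.. -> #   bit 12 = 1  t=1,i=3
  .#.## -> .   bit 11 = 0  t=3,i=6
  .#.#. -> #   bit 10 = 1  t=0,i=10
  .#..# -> .   bit 9 = 0  t=0,i=1
  .#... -> #   bit 8 = 1  t=4,i=5
  ..### -> #   bit 7 = 1  t=1,i=9
  ..##. -> #   bit 6 = 1  t=0,i=3
  ..#.# -> .   bit 5 = 0  t=3,i=5
  ..#.. -> .   bit 4 = 0  t=1,i=6
  ...## -> #   bit 3 = 1  t=2,i=1
  ...#. -> #   bit 2 = 1  t=4,i=3
  ....# -> #   bit 1 = 1  t=4,i=2
  ..... -> #   bit 0 = 1  t=4,i=0
  bits 00000001011111111001010111001111 = 25138639

25138639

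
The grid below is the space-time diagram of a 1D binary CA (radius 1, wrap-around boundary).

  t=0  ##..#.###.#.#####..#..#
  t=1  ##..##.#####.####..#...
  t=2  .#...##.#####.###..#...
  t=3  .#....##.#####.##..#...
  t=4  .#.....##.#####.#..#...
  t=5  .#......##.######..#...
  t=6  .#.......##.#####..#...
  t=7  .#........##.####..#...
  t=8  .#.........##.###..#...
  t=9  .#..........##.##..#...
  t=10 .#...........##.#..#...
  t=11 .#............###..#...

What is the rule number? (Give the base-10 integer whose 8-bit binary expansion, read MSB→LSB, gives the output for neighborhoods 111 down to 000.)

  [7] ### => #  t=0,i=0
  [6] ##. => #  t=0,i=1
  [5] #.# => #  t=0,i=5
  [4] #.. => .  t=0,i=2
  [3] .## => .  t=0,i=6
  [2] .#. => #  t=0,i=4
  [1] ..# => .  t=0,i=3
  [0] ... => .  t=1,i=21
  bits 11100100 = 228

228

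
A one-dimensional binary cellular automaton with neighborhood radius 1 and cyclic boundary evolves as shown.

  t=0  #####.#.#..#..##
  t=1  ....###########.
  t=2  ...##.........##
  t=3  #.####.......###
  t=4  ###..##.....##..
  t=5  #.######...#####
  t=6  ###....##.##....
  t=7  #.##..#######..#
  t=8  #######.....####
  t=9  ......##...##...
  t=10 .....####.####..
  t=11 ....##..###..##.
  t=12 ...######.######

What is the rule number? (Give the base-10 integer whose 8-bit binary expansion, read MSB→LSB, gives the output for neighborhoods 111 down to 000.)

126

  ### -> .   bit 7 = 0  t=0,i=0
  ##. -> #   bit 6 = 1  t=0,i=4
  #.# -> #   bit 5 = 1  t=0,i=5
  #.. -> #   bit 4 = 1  t=0,i=9
  .## -> #   bit 3 = 1  t=0,i=14
  .#. -> #   bit 2 = 1  t=0,i=6
  ..# -> #   bit 1 = 1  t=0,i=10
  ... -> .   bit 0 = 0  t=1,i=0
  bits 01111110 = 126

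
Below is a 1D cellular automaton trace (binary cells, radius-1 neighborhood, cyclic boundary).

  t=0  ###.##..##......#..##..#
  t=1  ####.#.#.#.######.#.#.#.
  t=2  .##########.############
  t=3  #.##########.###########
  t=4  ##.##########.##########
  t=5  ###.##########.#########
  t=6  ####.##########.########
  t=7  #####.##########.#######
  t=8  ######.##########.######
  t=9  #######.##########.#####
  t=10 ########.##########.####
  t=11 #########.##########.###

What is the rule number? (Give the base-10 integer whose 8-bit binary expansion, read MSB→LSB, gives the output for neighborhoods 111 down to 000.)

  nb ###: next=#  (t=0,i=0, bit7=1)
  nb ##.: next=#  (t=0,i=2, bit6=1)
  nb #.#: next=#  (t=0,i=3, bit5=1)
  nb #..: next=.  (t=0,i=6, bit4=0)
  nb .##: next=.  (t=0,i=4, bit3=0)
  nb .#.: next=#  (t=0,i=16, bit2=1)
  nb ..#: next=#  (t=0,i=7, bit1=1)
  nb ...: next=#  (t=0,i=11, bit0=1)
  bits 11100111 = 231

231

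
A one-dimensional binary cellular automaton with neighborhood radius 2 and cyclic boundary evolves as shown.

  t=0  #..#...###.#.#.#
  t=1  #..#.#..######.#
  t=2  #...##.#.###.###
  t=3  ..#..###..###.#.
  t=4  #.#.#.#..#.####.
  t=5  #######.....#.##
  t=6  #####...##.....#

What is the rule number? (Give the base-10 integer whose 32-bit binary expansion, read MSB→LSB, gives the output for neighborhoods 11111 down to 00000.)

  [31] ##### => #  t=1,i=10
  [30] ####. => .  t=1,i=12
  [29] ###.# => #  t=0,i=9
  [28] ###.. => .  t=2,i=0
  [27] ##.## => #  t=1,i=14
  [26] ##.#. => #  t=0,i=10
  [25] ##..# => .  t=0,i=1
  [24] ##... => .  t=2,i=1
  [23] #.### => .  t=2,i=9
  [22] #.##. => #  t=0,i=15
  [21] #.#.# => #  t=0,i=11
  [20] #.#.. => #  t=1,i=5
  [19] #..## => #  t=1,i=7
  [18] #..#. => .  t=0,i=2
  [17] #...# => #  t=0,i=5
  [16] #.... => #  t=5,i=8
  [15] .#### => #  t=1,i=9
  [14] .###. => #  t=0,i=8
  [13] .##.# => #  t=2,i=5
  [12] .##.. => #  t=0,i=0
  [11] .#.## => .  t=0,i=14
  [10] .#.#. => #  t=0,i=12
  [9] .#..# => .  t=1,i=6
  [8] .#... => .  t=0,i=4
  [7] ..### => .  t=0,i=7
  [6] ..##. => .  t=2,i=4
  [5] ..#.# => .  t=1,i=3
  [4] ..#.. => #  t=0,i=3
  [3] ...## => .  t=0,i=6
  [2] ...#. => .  t=3,i=1
  [1] ....# => .  t=5,i=10
  [0] ..... => #  t=5,i=9
  bits 10101100011110111111010000010001 = 2893804561

2893804561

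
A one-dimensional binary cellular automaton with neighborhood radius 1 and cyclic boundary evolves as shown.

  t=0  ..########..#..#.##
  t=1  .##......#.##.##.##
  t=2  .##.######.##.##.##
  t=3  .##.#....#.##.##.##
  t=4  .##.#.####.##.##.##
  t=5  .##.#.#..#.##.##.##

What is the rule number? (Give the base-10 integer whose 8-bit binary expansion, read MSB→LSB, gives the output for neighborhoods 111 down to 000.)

  ### -> .   bit 7 = 0  t=0,i=3
  ##. -> #   bit 6 = 1  t=0,i=9
  #.# -> .   bit 5 = 0  t=0,i=16
  #.. -> .   bit 4 = 0  t=0,i=0
  .## -> #   bit 3 = 1  t=0,i=2
  .#. -> #   bit 2 = 1  t=0,i=12
  ..# -> #   bit 1 = 1  t=0,i=1
  ... -> #   bit 0 = 1  t=1,i=4
  bits 01001111 = 79

79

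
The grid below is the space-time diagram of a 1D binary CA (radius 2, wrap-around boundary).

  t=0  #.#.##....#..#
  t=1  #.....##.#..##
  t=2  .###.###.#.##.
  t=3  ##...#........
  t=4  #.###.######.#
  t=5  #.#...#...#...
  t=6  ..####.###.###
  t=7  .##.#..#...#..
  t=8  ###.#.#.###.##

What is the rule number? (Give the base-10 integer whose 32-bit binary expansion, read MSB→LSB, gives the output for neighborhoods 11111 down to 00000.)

  #####|.  b31=0 t=4,i=8
  ####.|#  b30=1 t=4,i=10
  ###.#|.  b29=0 t=2,i=3
  ###..|.  b28=0 t=1,i=0
  ##.##|.  b27=0 t=2,i=4
  ##.#.|.  b26=0 t=0,i=1
  ##..#|.  b25=0 t=2,i=13
  ##...|#  b24=1 t=0,i=6
  #.###|#  b23=1 t=2,i=5
  #.##.|.  b22=0 t=0,i=4
  #.#.#|.  b21=0 t=0,i=2
  #.#..|#  b20=1 t=1,i=9
  #..##|#  b19=1 t=0,i=12
  #..#.|#  b18=1 t=7,i=6
  #...#|#  b17=1 t=3,i=3
  #....|#  b16=1 t=0,i=7
  .####|.  b15=0 t=4,i=7
  .###.|.  b14=0 t=1,i=13
  .##.#|#  b13=1 t=0,i=0
  .##..|.  b12=0 t=0,i=5
  .#.##|.  b11=0 t=0,i=3
  .#.#.|.  b10=0 t=5,i=1
  .#..#|.  b9=0 t=0,i=11
  .#...|#  b8=1 t=3,i=6
  ..###|#  b7=1 t=1,i=12
  ..##.|#  b6=1 t=0,i=13
  ..#.#|.  b5=0 t=5,i=0
  ..#..|.  b4=0 t=0,i=10
  ...##|#  b3=1 t=1,i=5
  ...#.|#  b2=1 t=0,i=9
  ....#|.  b1=0 t=0,i=8
  .....|#  b0=1 t=1,i=3
  bits 01000001100111110010000111001101 = 1100947917

1100947917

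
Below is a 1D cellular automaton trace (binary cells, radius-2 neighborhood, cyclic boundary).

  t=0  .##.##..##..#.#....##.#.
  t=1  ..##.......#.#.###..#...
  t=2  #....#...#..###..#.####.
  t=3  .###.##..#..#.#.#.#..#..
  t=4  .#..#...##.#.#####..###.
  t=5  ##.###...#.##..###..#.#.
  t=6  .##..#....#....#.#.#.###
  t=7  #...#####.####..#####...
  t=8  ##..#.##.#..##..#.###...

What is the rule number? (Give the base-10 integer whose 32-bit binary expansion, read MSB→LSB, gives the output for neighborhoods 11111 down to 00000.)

  #####|#  b31=1 t=4,i=15
  ####.|#  b30=1 t=2,i=21
  ###.#|.  b29=0 t=2,i=22
  ###..|#  b28=1 t=1,i=17
  ##.##|#  b27=1 t=0,i=3
  ##.#.|.  b26=0 t=0,i=21
  ##..#|.  b25=0 t=0,i=6
  ##...|.  b24=0 t=1,i=4
  #.###|.  b23=0 t=1,i=15
  #.##.|.  b22=0 t=0,i=4
  #.#.#|#  b21=1 t=1,i=13
  #.#..|.  b20=0 t=0,i=14
  #..##|.  b19=0 t=0,i=0
  #..#.|#  b18=1 t=0,i=11
  #...#|.  b17=0 t=2,i=7
  #....|#  b16=1 t=0,i=16
  .####|.  b15=0 t=2,i=20
  .###.|.  b14=0 t=1,i=16
  .##.#|#  b13=1 t=0,i=2
  .##..|.  b12=0 t=0,i=5
  .#.##|#  b11=1 t=1,i=14
  .#.#.|#  b10=1 t=0,i=13
  .#..#|.  b9=0 t=0,i=23
  .#...|#  b8=1 t=0,i=15
  ..###|#  b7=1 t=2,i=12
  ..##.|.  b6=0 t=0,i=1
  ..#.#|.  b5=0 t=0,i=12
  ..#..|#  b4=1 t=1,i=20
  ...##|.  b3=0 t=0,i=18
  ...#.|.  b2=0 t=1,i=10
  ....#|#  b1=1 t=0,i=17
  .....|.  b0=0 t=1,i=6
  bits 11011000001001010010110110010010 = 3626315154

3626315154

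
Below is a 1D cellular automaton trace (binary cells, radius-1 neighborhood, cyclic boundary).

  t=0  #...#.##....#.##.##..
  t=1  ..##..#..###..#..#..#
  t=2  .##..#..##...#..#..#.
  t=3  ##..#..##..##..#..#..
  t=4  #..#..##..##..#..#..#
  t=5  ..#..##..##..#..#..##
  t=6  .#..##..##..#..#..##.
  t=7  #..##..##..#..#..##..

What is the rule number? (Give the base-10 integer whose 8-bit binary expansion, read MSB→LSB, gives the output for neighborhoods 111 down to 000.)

  ###|.  b7=0 t=1,i=10
  ##.|.  b6=0 t=0,i=7
  #.#|.  b5=0 t=0,i=5
  #..|.  b4=0 t=0,i=1
  .##|#  b3=1 t=0,i=6
  .#.|.  b2=0 t=0,i=0
  ..#|#  b1=1 t=0,i=3
  ...|#  b0=1 t=0,i=2
  bits 00001011 = 11

11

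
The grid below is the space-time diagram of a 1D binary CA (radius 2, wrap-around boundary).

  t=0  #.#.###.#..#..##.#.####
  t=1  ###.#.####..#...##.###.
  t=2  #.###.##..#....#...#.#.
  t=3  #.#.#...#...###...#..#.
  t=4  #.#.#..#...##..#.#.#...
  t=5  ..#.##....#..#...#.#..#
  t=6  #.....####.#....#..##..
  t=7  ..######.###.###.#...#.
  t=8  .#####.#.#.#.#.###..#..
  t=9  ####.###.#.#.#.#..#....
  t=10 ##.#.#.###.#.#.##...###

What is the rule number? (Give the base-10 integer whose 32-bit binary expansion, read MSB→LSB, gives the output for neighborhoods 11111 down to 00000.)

2813428367

  nb #####: next=#  (t=0,i=21, bit31=1)
  nb ####.: next=.  (t=0,i=22, bit30=0)
  nb ###.#: next=#  (t=0,i=0, bit29=1)
  nb ###..: next=.  (t=1,i=9, bit28=0)
  nb ##.##: next=.  (t=1,i=18, bit27=0)
  nb ##.#.: next=#  (t=0,i=1, bit26=1)
  nb ##..#: next=#  (t=1,i=10, bit25=1)
  nb ##...: next=#  (t=3,i=15, bit24=1)
  nb #.###: next=#  (t=0,i=4, bit23=1)
  nb #.##.: next=.  (t=2,i=6, bit22=0)
  nb #.#.#: next=#  (t=0,i=2, bit21=1)
  nb #.#..: next=#  (t=0,i=8, bit20=1)
  nb #..##: next=.  (t=0,i=13, bit19=0)
  nb #..#.: next=.  (t=0,i=10, bit18=0)
  nb #...#: next=.  (t=1,i=14, bit17=0)
  nb #....: next=#  (t=2,i=12, bit16=1)
  nb .####: next=#  (t=0,i=20, bit15=1)
  nb .###.: next=.  (t=0,i=5, bit14=0)
  nb .##.#: next=.  (t=0,i=15, bit13=0)
  nb .##..: next=.  (t=2,i=7, bit12=0)
  nb .#.##: next=.  (t=0,i=3, bit11=0)
  nb .#.#.: next=.  (t=2,i=20, bit10=0)
  nb .#..#: next=#  (t=0,i=9, bit9=1)
  nb .#...: next=.  (t=1,i=13, bit8=0)
  nb ..###: next=#  (t=3,i=12, bit7=1)
  nb ..##.: next=.  (t=0,i=14, bit6=0)
  nb ..#.#: next=.  (t=2,i=19, bit5=0)
  nb ..#..: next=.  (t=0,i=11, bit4=0)
  nb ...##: next=#  (t=1,i=15, bit3=1)
  nb ...#.: next=#  (t=2,i=14, bit2=1)
  nb ....#: next=#  (t=2,i=13, bit1=1)
  nb .....: next=#  (t=6,i=3, bit0=1)
  bits 10100111101100011000001010001111 = 2813428367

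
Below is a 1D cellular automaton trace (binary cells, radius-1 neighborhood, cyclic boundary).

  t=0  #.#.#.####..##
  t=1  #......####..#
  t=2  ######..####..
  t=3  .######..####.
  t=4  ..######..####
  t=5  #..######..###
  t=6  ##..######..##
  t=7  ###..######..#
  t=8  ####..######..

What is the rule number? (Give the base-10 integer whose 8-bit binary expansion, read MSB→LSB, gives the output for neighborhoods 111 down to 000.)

  ###|#  b7=1 t=0,i=7
  ##.|#  b6=1 t=0,i=0
  #.#|.  b5=0 t=0,i=1
  #..|#  b4=1 t=0,i=10
  .##|.  b3=0 t=0,i=6
  .#.|.  b2=0 t=0,i=2
  ..#|.  b1=0 t=0,i=11
  ...|#  b0=1 t=1,i=2
  bits 11010001 = 209

209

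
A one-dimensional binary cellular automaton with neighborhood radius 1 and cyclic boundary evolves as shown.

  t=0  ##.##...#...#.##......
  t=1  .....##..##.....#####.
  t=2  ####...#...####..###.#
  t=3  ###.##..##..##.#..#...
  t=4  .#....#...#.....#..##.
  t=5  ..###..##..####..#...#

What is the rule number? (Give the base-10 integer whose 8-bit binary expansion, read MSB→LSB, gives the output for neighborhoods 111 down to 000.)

  ### -> #   bit 7 = 1  t=1,i=17
  ##. -> .   bit 6 = 0  t=0,i=1
  #.# -> .   bit 5 = 0  t=0,i=2
  #.. -> #   bit 4 = 1  t=0,i=5
  .## -> .   bit 3 = 0  t=0,i=0
  .#. -> .   bit 2 = 0  t=0,i=8
  ..# -> .   bit 1 = 0  t=0,i=7
  ... -> #   bit 0 = 1  t=0,i=6
  bits 10010001 = 145

145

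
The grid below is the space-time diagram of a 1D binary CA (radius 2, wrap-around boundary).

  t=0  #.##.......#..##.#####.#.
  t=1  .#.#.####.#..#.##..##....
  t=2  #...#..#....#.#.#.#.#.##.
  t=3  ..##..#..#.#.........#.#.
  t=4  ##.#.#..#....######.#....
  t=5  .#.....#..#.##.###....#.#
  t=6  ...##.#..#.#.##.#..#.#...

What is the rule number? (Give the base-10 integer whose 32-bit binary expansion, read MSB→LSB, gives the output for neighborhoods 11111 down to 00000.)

3356457101

  #####|#  b31=1 t=0,i=19
  ####.|#  b30=1 t=0,i=20
  ###.#|.  b29=0 t=0,i=21
  ###..|.  b28=0 t=5,i=17
  ##.##|#  b27=1 t=0,i=16
  ##.#.|.  b26=0 t=0,i=22
  ##..#|.  b25=0 t=1,i=17
  ##...|.  b24=0 t=0,i=4
  #.###|.  b23=0 t=0,i=17
  #.##.|.  b22=0 t=0,i=2
  #.#.#|.  b21=0 t=0,i=0
  #.#..|.  b20=0 t=1,i=10
  #..##|#  b19=1 t=0,i=13
  #..#.|#  b18=1 t=1,i=12
  #...#|#  b17=1 t=2,i=2
  #....|#  b16=1 t=0,i=5
  .####|.  b15=0 t=0,i=18
  .###.|#  b14=1 t=5,i=16
  .##.#|#  b13=1 t=0,i=15
  .##..|#  b12=1 t=0,i=3
  .#.##|#  b11=1 t=0,i=1
  .#.#.|.  b10=0 t=0,i=24
  .#..#|.  b9=0 t=0,i=12
  .#...|.  b8=0 t=2,i=1
  ..###|#  b7=1 t=4,i=13
  ..##.|.  b6=0 t=0,i=14
  ..#.#|.  b5=0 t=1,i=1
  ..#..|.  b4=0 t=0,i=11
  ...##|#  b3=1 t=3,i=1
  ...#.|#  b2=1 t=0,i=10
  ....#|.  b1=0 t=0,i=9
  .....|#  b0=1 t=0,i=6
  bits 11001000000011110111100010001101 = 3356457101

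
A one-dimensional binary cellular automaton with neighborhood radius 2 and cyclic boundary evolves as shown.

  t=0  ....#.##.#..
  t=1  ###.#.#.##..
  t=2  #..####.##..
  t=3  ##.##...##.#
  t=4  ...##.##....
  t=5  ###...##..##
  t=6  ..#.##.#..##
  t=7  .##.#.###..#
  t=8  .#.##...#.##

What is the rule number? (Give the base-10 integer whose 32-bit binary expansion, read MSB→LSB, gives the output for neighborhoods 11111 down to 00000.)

343316155

  #####|.  b31=0 t=5,i=0
  ####.|.  b30=0 t=2,i=5
  ###.#|.  b29=0 t=1,i=2
  ###..|#  b28=1 t=5,i=2
  ##.##|.  b27=0 t=2,i=7
  ##.#.|#  b26=1 t=0,i=8
  ##..#|.  b25=0 t=1,i=10
  ##...|.  b24=0 t=3,i=5
  #.###|.  b23=0 t=3,i=11
  #.##.|#  b22=1 t=0,i=6
  #.#.#|#  b21=1 t=1,i=4
  #.#..|#  b20=1 t=0,i=9
  #..##|.  b19=0 t=1,i=11
  #..#.|#  b18=1 t=2,i=11
  #...#|#  b17=1 t=3,i=6
  #....|.  b16=0 t=0,i=11
  .####|#  b15=1 t=2,i=4
  .###.|.  b14=0 t=1,i=1
  .##.#|.  b13=0 t=0,i=7
  .##..|#  b12=1 t=1,i=9
  .#.##|.  b11=0 t=0,i=5
  .#.#.|#  b10=1 t=1,i=5
  .#..#|#  b9=1 t=2,i=1
  .#...|.  b8=0 t=0,i=10
  ..###|#  b7=1 t=1,i=0
  ..##.|.  b6=0 t=3,i=8
  ..#.#|#  b5=1 t=0,i=4
  ..#..|#  b4=1 t=2,i=0
  ...##|#  b3=1 t=3,i=7
  ...#.|.  b2=0 t=0,i=3
  ....#|#  b1=1 t=0,i=2
  .....|#  b0=1 t=0,i=0
  bits 00010100011101101001011010111011 = 343316155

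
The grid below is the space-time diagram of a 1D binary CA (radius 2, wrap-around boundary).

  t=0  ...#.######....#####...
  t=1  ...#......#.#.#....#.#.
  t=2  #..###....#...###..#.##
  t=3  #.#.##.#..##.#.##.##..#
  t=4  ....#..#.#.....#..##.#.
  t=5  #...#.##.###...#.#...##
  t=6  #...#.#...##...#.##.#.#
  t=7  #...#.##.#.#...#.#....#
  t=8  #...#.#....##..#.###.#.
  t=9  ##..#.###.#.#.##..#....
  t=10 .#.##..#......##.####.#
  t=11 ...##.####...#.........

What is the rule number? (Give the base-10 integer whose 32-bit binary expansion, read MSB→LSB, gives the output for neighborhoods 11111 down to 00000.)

274551096

  nb #####: next=.  (t=0,i=7, bit31=0)
  nb ####.: next=.  (t=0,i=9, bit30=0)
  nb ###.#: next=.  (t=8,i=19, bit29=0)
  nb ###..: next=#  (t=0,i=10, bit28=1)
  nb ##.##: next=.  (t=3,i=17, bit27=0)
  nb ##.#.: next=.  (t=3,i=1, bit26=0)
  nb ##..#: next=.  (t=2,i=1, bit25=0)
  nb ##...: next=.  (t=0,i=11, bit24=0)
  nb #.###: next=.  (t=0,i=5, bit23=0)
  nb #.##.: next=#  (t=3,i=4, bit22=1)
  nb #.#.#: next=.  (t=1,i=12, bit21=0)
  nb #.#..: next=#  (t=1,i=14, bit20=1)
  nb #..##: next=#  (t=2,i=2, bit19=1)
  nb #..#.: next=#  (t=2,i=18, bit18=1)
  nb #...#: next=.  (t=2,i=12, bit17=0)
  nb #....: next=#  (t=0,i=12, bit16=1)
  nb .####: next=.  (t=0,i=6, bit15=0)
  nb .###.: next=#  (t=2,i=4, bit14=1)
  nb .##.#: next=.  (t=3,i=0, bit13=0)
  nb .##..: next=#  (t=3,i=19, bit12=1)
  nb .#.##: next=.  (t=0,i=4, bit11=0)
  nb .#.#.: next=.  (t=1,i=11, bit10=0)
  nb .#..#: next=.  (t=3,i=8, bit9=0)
  nb .#...: next=#  (t=1,i=4, bit8=1)
  nb ..###: next=.  (t=0,i=15, bit7=0)
  nb ..##.: next=.  (t=3,i=10, bit6=0)
  nb ..#.#: next=#  (t=0,i=3, bit5=1)
  nb ..#..: next=#  (t=1,i=3, bit4=1)
  nb ...##: next=#  (t=0,i=14, bit3=1)
  nb ...#.: next=.  (t=0,i=2, bit2=0)
  nb ....#: next=.  (t=0,i=1, bit1=0)
  nb .....: next=.  (t=0,i=0, bit0=0)
  bits 00010000010111010101000100111000 = 274551096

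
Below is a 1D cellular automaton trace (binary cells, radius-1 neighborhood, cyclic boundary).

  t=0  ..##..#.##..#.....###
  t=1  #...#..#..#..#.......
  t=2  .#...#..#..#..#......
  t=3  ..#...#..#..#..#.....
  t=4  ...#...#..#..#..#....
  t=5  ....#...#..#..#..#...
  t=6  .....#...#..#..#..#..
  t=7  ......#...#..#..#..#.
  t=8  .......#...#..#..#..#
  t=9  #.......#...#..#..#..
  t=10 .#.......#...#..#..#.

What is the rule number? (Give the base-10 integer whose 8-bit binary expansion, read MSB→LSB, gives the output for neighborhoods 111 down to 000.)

48

  nb ###: next=.  (t=0,i=19, bit7=0)
  nb ##.: next=.  (t=0,i=3, bit6=0)
  nb #.#: next=#  (t=0,i=7, bit5=1)
  nb #..: next=#  (t=0,i=0, bit4=1)
  nb .##: next=.  (t=0,i=2, bit3=0)
  nb .#.: next=.  (t=0,i=6, bit2=0)
  nb ..#: next=.  (t=0,i=1, bit1=0)
  nb ...: next=.  (t=0,i=14, bit0=0)
  bits 00110000 = 48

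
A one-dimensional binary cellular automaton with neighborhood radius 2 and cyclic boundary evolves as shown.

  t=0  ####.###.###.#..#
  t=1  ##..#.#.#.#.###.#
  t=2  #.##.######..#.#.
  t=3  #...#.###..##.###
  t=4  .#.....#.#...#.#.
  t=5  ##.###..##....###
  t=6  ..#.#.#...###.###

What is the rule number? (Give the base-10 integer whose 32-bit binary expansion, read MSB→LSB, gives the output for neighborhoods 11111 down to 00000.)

  #####|#  b31=1 t=0,i=1
  ####.|.  b30=0 t=0,i=2
  ###.#|.  b29=0 t=0,i=3
  ###..|.  b28=0 t=1,i=1
  ##.##|#  b27=1 t=0,i=4
  ##.#.|#  b26=1 t=0,i=12
  ##..#|#  b25=1 t=1,i=2
  ##...|#  b24=1 t=3,i=1
  #.###|.  b23=0 t=0,i=5
  #.##.|.  b22=0 t=2,i=2
  #.#.#|#  b21=1 t=1,i=6
  #.#..|#  b20=1 t=0,i=13
  #..##|.  b19=0 t=0,i=15
  #..#.|#  b18=1 t=1,i=3
  #...#|.  b17=0 t=3,i=2
  #....|#  b16=1 t=4,i=3
  .####|#  b15=1 t=0,i=0
  .###.|#  b14=1 t=0,i=6
  .##.#|.  b13=0 t=2,i=3
  .##..|.  b12=0 t=5,i=9
  .#.##|.  b11=0 t=1,i=11
  .#.#.|#  b10=1 t=1,i=5
  .#..#|#  b9=1 t=0,i=14
  .#...|.  b8=0 t=4,i=2
  ..###|#  b7=1 t=0,i=16
  ..##.|.  b6=0 t=3,i=11
  ..#.#|.  b5=0 t=1,i=4
  ..#..|#  b4=1 t=4,i=1
  ...##|.  b3=0 t=5,i=13
  ...#.|.  b2=0 t=3,i=3
  ....#|#  b1=1 t=4,i=5
  .....|#  b0=1 t=4,i=4
  bits 10001111001101011100011010010011 = 2402666131

2402666131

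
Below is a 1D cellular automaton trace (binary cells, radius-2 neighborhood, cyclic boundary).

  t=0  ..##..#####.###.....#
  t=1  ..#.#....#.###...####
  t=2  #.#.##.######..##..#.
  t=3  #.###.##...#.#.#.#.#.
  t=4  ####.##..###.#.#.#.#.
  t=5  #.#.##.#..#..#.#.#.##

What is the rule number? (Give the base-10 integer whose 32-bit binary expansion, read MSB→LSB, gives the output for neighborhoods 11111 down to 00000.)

1257392511

  nb #####: next=.  (t=0,i=8, bit31=0)
  nb ####.: next=#  (t=0,i=9, bit30=1)
  nb ###.#: next=.  (t=0,i=10, bit29=0)
  nb ###..: next=.  (t=0,i=14, bit28=0)
  nb ##.##: next=#  (t=0,i=11, bit27=1)
  nb ##.#.: next=.  (t=4,i=12, bit26=0)
  nb ##..#: next=#  (t=0,i=4, bit25=1)
  nb ##...: next=.  (t=0,i=15, bit24=0)
  nb #.###: next=#  (t=0,i=12, bit23=1)
  nb #.##.: next=#  (t=2,i=4, bit22=1)
  nb #.#.#: next=#  (t=2,i=0, bit21=1)
  nb #.#..: next=#  (t=1,i=4, bit20=1)
  nb #..##: next=.  (t=0,i=1, bit19=0)
  nb #..#.: next=.  (t=1,i=1, bit18=0)
  nb #...#: next=#  (t=1,i=15, bit17=1)
  nb #....: next=.  (t=0,i=16, bit16=0)
  nb .####: next=.  (t=0,i=7, bit15=0)
  nb .###.: next=#  (t=0,i=13, bit14=1)
  nb .##.#: next=.  (t=2,i=5, bit13=0)
  nb .##..: next=.  (t=0,i=3, bit12=0)
  nb .#.##: next=#  (t=1,i=10, bit11=1)
  nb .#.#.: next=.  (t=1,i=3, bit10=0)
  nb .#..#: next=.  (t=0,i=0, bit9=0)
  nb .#...: next=#  (t=1,i=5, bit8=1)
  nb ..###: next=.  (t=0,i=6, bit7=0)
  nb ..##.: next=#  (t=0,i=2, bit6=1)
  nb ..#.#: next=#  (t=1,i=2, bit5=1)
  nb ..#..: next=#  (t=0,i=20, bit4=1)
  nb ...##: next=#  (t=1,i=16, bit3=1)
  nb ...#.: next=#  (t=0,i=19, bit2=1)
  nb ....#: next=#  (t=0,i=18, bit1=1)
  nb .....: next=#  (t=0,i=17, bit0=1)
  bits 01001010111100100100100101111111 = 1257392511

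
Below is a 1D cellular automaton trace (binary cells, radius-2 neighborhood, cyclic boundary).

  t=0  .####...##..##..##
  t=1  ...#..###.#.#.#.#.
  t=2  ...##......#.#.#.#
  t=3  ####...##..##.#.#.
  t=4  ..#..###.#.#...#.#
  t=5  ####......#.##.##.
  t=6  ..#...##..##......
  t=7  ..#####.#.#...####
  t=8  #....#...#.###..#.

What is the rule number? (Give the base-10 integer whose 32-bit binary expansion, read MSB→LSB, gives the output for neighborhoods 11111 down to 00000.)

  #####|.  b31=0 t=7,i=4
  ####.|#  b30=1 t=0,i=3
  ###.#|.  b29=0 t=1,i=8
  ###..|.  b28=0 t=0,i=4
  ##.##|.  b27=0 t=0,i=0
  ##.#.|.  b26=0 t=1,i=9
  ##..#|#  b25=1 t=0,i=10
  ##...|.  b24=0 t=0,i=5
  #.###|.  b23=0 t=0,i=1
  #.##.|.  b22=0 t=5,i=12
  #.#.#|.  b21=0 t=1,i=10
  #.#..|.  b20=0 t=1,i=16
  #..##|.  b19=0 t=0,i=11
  #..#.|#  b18=1 t=4,i=1
  #...#|#  b17=1 t=0,i=6
  #....|.  b16=0 t=1,i=0
  .####|.  b15=0 t=0,i=2
  .###.|.  b14=0 t=1,i=7
  .##.#|.  b13=0 t=0,i=17
  .##..|.  b12=0 t=0,i=9
  .#.##|#  b11=1 t=3,i=17
  .#.#.|#  b10=1 t=1,i=11
  .#..#|#  b9=1 t=1,i=4
  .#...|#  b8=1 t=1,i=17
  ..###|.  b7=0 t=1,i=6
  ..##.|#  b6=1 t=0,i=8
  ..#.#|#  b5=1 t=2,i=11
  ..#..|#  b4=1 t=1,i=3
  ...##|#  b3=1 t=0,i=7
  ...#.|.  b2=0 t=1,i=2
  ....#|.  b1=0 t=1,i=1
  .....|#  b0=1 t=2,i=7
  bits 01000010000001100000111101111001 = 1107693433

1107693433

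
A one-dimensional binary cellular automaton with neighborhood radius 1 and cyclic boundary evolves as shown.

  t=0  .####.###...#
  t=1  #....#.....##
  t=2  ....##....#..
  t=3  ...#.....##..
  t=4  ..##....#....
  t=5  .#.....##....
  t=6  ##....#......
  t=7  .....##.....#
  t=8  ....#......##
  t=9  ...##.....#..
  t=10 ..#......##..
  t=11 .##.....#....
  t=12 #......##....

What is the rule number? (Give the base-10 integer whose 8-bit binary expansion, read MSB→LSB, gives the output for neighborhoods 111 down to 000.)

38

  ###|.  b7=0 t=0,i=2
  ##.|.  b6=0 t=0,i=4
  #.#|#  b5=1 t=0,i=0
  #..|.  b4=0 t=0,i=9
  .##|.  b3=0 t=0,i=1
  .#.|#  b2=1 t=0,i=12
  ..#|#  b1=1 t=0,i=11
  ...|.  b0=0 t=0,i=10
  bits 00100110 = 38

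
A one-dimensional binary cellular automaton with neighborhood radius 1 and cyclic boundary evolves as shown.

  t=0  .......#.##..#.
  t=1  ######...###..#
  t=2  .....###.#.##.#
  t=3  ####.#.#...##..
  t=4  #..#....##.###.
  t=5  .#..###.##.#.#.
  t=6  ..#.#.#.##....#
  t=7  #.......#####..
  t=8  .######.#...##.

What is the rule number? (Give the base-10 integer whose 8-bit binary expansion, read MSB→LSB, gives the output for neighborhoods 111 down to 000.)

89

  [7] ### => .  t=1,i=0
  [6] ##. => #  t=0,i=10
  [5] #.# => .  t=0,i=8
  [4] #.. => #  t=0,i=11
  [3] .## => #  t=0,i=9
  [2] .#. => .  t=0,i=7
  [1] ..# => .  t=0,i=6
  [0] ... => #  t=0,i=0
  bits 01011001 = 89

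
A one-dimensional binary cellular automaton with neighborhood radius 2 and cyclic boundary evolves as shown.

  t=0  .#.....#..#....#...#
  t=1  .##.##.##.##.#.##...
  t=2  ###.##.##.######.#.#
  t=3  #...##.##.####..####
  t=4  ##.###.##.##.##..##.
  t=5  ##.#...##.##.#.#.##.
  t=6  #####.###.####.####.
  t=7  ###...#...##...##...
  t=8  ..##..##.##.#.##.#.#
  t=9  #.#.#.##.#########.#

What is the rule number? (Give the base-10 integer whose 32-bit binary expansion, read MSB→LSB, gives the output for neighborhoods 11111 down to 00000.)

2549132123

  #####|#  b31=1 t=2,i=12
  ####.|.  b30=0 t=2,i=1
  ###.#|.  b29=0 t=2,i=2
  ###..|#  b28=1 t=3,i=0
  ##.##|.  b27=0 t=1,i=3
  ##.#.|#  b26=1 t=1,i=12
  ##..#|#  b25=1 t=3,i=14
  ##...|#  b24=1 t=1,i=17
  #.###|#  b23=1 t=2,i=10
  #.##.|#  b22=1 t=1,i=4
  #.#.#|#  b21=1 t=1,i=13
  #.#..|#  b20=1 t=0,i=1
  #..##|.  b19=0 t=3,i=15
  #..#.|.  b18=0 t=0,i=9
  #...#|.  b17=0 t=0,i=17
  #....|.  b16=0 t=0,i=3
  .####|#  b15=1 t=2,i=0
  .###.|.  b14=0 t=4,i=4
  .##.#|#  b13=1 t=1,i=2
  .##..|.  b12=0 t=1,i=16
  .#.##|#  b11=1 t=1,i=14
  .#.#.|.  b10=0 t=0,i=0
  .#..#|#  b9=1 t=0,i=8
  .#...|#  b8=1 t=0,i=2
  ..###|.  b7=0 t=3,i=16
  ..##.|#  b6=1 t=1,i=1
  ..#.#|.  b5=0 t=0,i=19
  ..#..|#  b4=1 t=0,i=7
  ...##|#  b3=1 t=1,i=0
  ...#.|.  b2=0 t=0,i=6
  ....#|#  b1=1 t=0,i=5
  .....|#  b0=1 t=0,i=4
  bits 10010111111100001010101101011011 = 2549132123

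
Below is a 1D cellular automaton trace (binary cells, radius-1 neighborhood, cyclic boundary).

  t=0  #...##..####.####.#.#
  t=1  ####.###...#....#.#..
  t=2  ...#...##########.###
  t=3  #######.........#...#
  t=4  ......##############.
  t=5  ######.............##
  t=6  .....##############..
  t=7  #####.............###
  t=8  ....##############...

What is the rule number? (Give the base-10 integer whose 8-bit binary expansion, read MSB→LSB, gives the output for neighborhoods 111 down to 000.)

  ###|.  b7=0 t=0,i=9
  ##.|#  b6=1 t=0,i=0
  #.#|.  b5=0 t=0,i=12
  #..|#  b4=1 t=0,i=1
  .##|.  b3=0 t=0,i=4
  .#.|#  b2=1 t=0,i=18
  ..#|#  b1=1 t=0,i=3
  ...|#  b0=1 t=0,i=2
  bits 01010111 = 87

87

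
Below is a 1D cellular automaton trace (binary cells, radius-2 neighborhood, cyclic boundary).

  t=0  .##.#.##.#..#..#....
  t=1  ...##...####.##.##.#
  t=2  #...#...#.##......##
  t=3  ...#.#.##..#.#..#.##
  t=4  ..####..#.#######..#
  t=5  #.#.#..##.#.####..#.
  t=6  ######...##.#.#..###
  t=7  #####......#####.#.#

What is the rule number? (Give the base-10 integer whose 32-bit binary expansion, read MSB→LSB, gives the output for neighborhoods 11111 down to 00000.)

  nb #####: next=#  (t=4,i=12, bit31=1)
  nb ####.: next=#  (t=1,i=10, bit30=1)
  nb ###.#: next=#  (t=1,i=11, bit29=1)
  nb ###..: next=.  (t=2,i=0, bit28=0)
  nb ##.##: next=.  (t=1,i=12, bit27=0)
  nb ##.#.: next=#  (t=0,i=3, bit26=1)
  nb ##..#: next=.  (t=3,i=9, bit25=0)
  nb ##...: next=.  (t=1,i=5, bit24=0)
  nb #.###: next=#  (t=4,i=10, bit23=1)
  nb #.##.: next=.  (t=0,i=6, bit22=0)
  nb #.#.#: next=#  (t=0,i=4, bit21=1)
  nb #.#..: next=#  (t=0,i=9, bit20=1)
  nb #..##: next=.  (t=4,i=1, bit19=0)
  nb #..#.: next=#  (t=0,i=11, bit18=1)
  nb #...#: next=.  (t=1,i=1, bit17=0)
  nb #....: next=#  (t=0,i=17, bit16=1)
  nb .####: next=.  (t=1,i=9, bit15=0)
  nb .###.: next=#  (t=2,i=19, bit14=1)
  nb .##.#: next=.  (t=0,i=2, bit13=0)
  nb .##..: next=#  (t=1,i=4, bit12=1)
  nb .#.##: next=.  (t=0,i=5, bit11=0)
  nb .#.#.: next=#  (t=3,i=4, bit10=1)
  nb .#..#: next=#  (t=0,i=10, bit9=1)
  nb .#...: next=#  (t=0,i=16, bit8=1)
  nb ..###: next=#  (t=1,i=8, bit7=1)
  nb ..##.: next=.  (t=0,i=1, bit6=0)
  nb ..#.#: next=#  (t=2,i=8, bit5=1)
  nb ..#..: next=.  (t=0,i=12, bit4=0)
  nb ...##: next=.  (t=0,i=0, bit3=0)
  nb ...#.: next=#  (t=2,i=3, bit2=1)
  nb ....#: next=#  (t=0,i=19, bit1=1)
  nb .....: next=.  (t=0,i=18, bit0=0)
  bits 11100100101101010101011110100110 = 3837089702

3837089702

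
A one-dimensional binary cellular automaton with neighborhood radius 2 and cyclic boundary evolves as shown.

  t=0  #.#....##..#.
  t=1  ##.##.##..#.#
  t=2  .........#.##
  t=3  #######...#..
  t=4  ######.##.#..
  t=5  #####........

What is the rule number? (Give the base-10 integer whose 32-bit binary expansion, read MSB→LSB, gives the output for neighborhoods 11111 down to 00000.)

3248983513

  #####|#  b31=1 t=3,i=2
  ####.|#  b30=1 t=3,i=5
  ###.#|.  b29=0 t=1,i=1
  ###..|.  b28=0 t=3,i=6
  ##.##|.  b27=0 t=1,i=2
  ##.#.|.  b26=0 t=4,i=9
  ##..#|.  b25=0 t=0,i=9
  ##...|#  b24=1 t=2,i=0
  #.###|#  b23=1 t=1,i=12
  #.##.|.  b22=0 t=1,i=3
  #.#.#|#  b21=1 t=0,i=0
  #.#..|.  b20=0 t=0,i=2
  #..##|.  b19=0 t=3,i=12
  #..#.|#  b18=1 t=0,i=10
  #...#|#  b17=1 t=3,i=8
  #....|#  b16=1 t=0,i=4
  .####|#  b15=1 t=3,i=1
  .###.|.  b14=0 t=1,i=0
  .##.#|.  b13=0 t=1,i=4
  .##..|.  b12=0 t=0,i=8
  .#.##|#  b11=1 t=1,i=11
  .#.#.|#  b10=1 t=0,i=1
  .#..#|.  b9=0 t=3,i=11
  .#...|#  b8=1 t=0,i=3
  ..###|#  b7=1 t=3,i=0
  ..##.|#  b6=1 t=0,i=7
  ..#.#|.  b5=0 t=0,i=11
  ..#..|#  b4=1 t=3,i=10
  ...##|#  b3=1 t=0,i=6
  ...#.|.  b2=0 t=2,i=8
  ....#|.  b1=0 t=0,i=5
  .....|#  b0=1 t=2,i=2
  bits 11000001101001111000110111011001 = 3248983513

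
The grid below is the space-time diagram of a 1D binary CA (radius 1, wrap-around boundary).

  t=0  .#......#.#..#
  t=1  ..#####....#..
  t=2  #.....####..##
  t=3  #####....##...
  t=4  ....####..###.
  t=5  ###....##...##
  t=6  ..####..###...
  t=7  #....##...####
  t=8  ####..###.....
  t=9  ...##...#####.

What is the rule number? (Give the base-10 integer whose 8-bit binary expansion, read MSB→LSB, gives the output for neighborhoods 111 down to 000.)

  nb ###: next=.  (t=1,i=3, bit7=0)
  nb ##.: next=#  (t=1,i=6, bit6=1)
  nb #.#: next=.  (t=0,i=0, bit5=0)
  nb #..: next=#  (t=0,i=2, bit4=1)
  nb .##: next=.  (t=1,i=2, bit3=0)
  nb .#.: next=.  (t=0,i=1, bit2=0)
  nb ..#: next=.  (t=0,i=7, bit1=0)
  nb ...: next=#  (t=0,i=3, bit0=1)
  bits 01010001 = 81

81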